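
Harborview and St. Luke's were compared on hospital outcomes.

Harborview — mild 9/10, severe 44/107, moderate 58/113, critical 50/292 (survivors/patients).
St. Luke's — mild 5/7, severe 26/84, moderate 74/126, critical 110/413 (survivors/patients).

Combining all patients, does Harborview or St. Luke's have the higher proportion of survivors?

Mild: Harborview 9/10 = 90.0%, St. Luke's 5/7 = 71.4% → Harborview
Severe: Harborview 44/107 = 41.1%, St. Luke's 26/84 = 31.0% → Harborview
Moderate: Harborview 58/113 = 51.3%, St. Luke's 74/126 = 58.7% → St. Luke's
Critical: Harborview 50/292 = 17.1%, St. Luke's 110/413 = 26.6% → St. Luke's
Overall: Harborview 161/522 = 30.8%, St. Luke's 215/630 = 34.1% → St. Luke's
(Neither sweeps every case group, but St. Luke's has the higher pooled rate.)

St. Luke's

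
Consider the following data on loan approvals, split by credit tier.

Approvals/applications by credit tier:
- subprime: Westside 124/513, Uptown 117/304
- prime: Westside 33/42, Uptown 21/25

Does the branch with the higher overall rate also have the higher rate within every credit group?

Subprime: Westside 124/513 = 24.2%, Uptown 117/304 = 38.5% → Uptown
Prime: Westside 33/42 = 78.6%, Uptown 21/25 = 84.0% → Uptown
Overall: Westside 157/555 = 28.3%, Uptown 138/329 = 41.9% → Uptown
Uptown wins overall and in every credit group — no reversal.

Yes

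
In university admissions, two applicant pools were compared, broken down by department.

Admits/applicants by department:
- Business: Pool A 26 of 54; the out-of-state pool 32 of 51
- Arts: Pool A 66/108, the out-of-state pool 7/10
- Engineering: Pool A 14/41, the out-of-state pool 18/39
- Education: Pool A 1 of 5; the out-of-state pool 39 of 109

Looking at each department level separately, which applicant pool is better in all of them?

Business: Pool A 26/54 = 48.1%, the out-of-state pool 32/51 = 62.7% → the out-of-state pool
Arts: Pool A 66/108 = 61.1%, the out-of-state pool 7/10 = 70.0% → the out-of-state pool
Engineering: Pool A 14/41 = 34.1%, the out-of-state pool 18/39 = 46.2% → the out-of-state pool
Education: Pool A 1/5 = 20.0%, the out-of-state pool 39/109 = 35.8% → the out-of-state pool
The out-of-state pool has the higher rate in all 4 groups.

the out-of-state pool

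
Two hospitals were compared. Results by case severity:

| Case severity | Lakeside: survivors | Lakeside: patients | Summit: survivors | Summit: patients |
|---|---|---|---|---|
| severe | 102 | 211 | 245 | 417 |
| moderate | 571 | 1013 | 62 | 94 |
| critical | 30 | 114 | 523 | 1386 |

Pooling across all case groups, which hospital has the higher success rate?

Lakeside

Severe: Lakeside 102/211 = 48.3%, Summit 245/417 = 58.8% → Summit
Moderate: Lakeside 571/1013 = 56.4%, Summit 62/94 = 66.0% → Summit
Critical: Lakeside 30/114 = 26.3%, Summit 523/1386 = 37.7% → Summit
Overall: Lakeside 703/1338 = 52.5%, Summit 830/1897 = 43.8% → Lakeside
(Summit wins every case group but Lakeside wins overall — Summit's patients skew toward the low-rate critical group.)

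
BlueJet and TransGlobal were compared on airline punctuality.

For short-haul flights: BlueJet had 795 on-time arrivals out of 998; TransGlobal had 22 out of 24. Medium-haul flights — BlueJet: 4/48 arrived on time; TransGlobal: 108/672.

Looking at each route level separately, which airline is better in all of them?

Short-haul: BlueJet 795/998 = 79.7%, TransGlobal 22/24 = 91.7% → TransGlobal
Medium-haul: BlueJet 4/48 = 8.3%, TransGlobal 108/672 = 16.1% → TransGlobal
TransGlobal has the higher rate in both groups.

TransGlobal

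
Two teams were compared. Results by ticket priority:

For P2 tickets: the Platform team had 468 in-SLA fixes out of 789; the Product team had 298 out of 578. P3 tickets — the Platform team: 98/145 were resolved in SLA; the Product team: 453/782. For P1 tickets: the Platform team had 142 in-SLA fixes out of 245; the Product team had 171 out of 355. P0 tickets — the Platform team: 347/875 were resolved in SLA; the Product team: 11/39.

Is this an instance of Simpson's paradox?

Yes

P2: the Platform team 468/789 = 59.3%, the Product team 298/578 = 51.6% → the Platform team
P3: the Platform team 98/145 = 67.6%, the Product team 453/782 = 57.9% → the Platform team
P1: the Platform team 142/245 = 58.0%, the Product team 171/355 = 48.2% → the Platform team
P0: the Platform team 347/875 = 39.7%, the Product team 11/39 = 28.2% → the Platform team
Overall: the Platform team 1055/2054 = 51.4%, the Product team 933/1754 = 53.2% → the Product team
The Platform team wins each ticket group but the Product team wins overall — the comparison reverses. The Platform team's tickets skew toward P0, which has a lower base rate.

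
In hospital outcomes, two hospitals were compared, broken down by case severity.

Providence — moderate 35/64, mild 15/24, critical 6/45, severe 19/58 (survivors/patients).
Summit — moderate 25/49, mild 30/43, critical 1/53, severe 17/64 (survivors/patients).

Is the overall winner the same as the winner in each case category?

No

Moderate: Providence 35/64 = 54.7%, Summit 25/49 = 51.0% → Providence
Mild: Providence 15/24 = 62.5%, Summit 30/43 = 69.8% → Summit
Critical: Providence 6/45 = 13.3%, Summit 1/53 = 1.9% → Providence
Severe: Providence 19/58 = 32.8%, Summit 17/64 = 26.6% → Providence
Overall: Providence 75/191 = 39.3%, Summit 73/209 = 34.9% → Providence
Neither sweeps: Providence wins 3 of 4 groups, Summit wins 1. Providence wins overall but not every group — no Simpson reversal.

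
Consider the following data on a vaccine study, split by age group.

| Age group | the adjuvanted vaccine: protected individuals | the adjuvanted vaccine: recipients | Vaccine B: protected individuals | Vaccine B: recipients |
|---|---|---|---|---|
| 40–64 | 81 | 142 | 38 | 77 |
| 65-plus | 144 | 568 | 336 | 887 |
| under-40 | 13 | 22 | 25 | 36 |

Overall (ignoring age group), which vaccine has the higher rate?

40–64: the adjuvanted vaccine 81/142 = 57.0%, Vaccine B 38/77 = 49.4% → the adjuvanted vaccine
65-plus: the adjuvanted vaccine 144/568 = 25.4%, Vaccine B 336/887 = 37.9% → Vaccine B
Under-40: the adjuvanted vaccine 13/22 = 59.1%, Vaccine B 25/36 = 69.4% → Vaccine B
Overall: the adjuvanted vaccine 238/732 = 32.5%, Vaccine B 399/1000 = 39.9% → Vaccine B
(Neither sweeps every age group, but Vaccine B has the higher pooled rate.)

Vaccine B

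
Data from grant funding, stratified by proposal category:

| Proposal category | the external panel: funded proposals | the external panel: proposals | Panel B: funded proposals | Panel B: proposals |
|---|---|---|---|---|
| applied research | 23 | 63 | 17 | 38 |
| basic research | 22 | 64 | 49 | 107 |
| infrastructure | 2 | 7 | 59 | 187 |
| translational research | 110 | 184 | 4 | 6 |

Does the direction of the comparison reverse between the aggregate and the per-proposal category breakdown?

Yes

Applied research: the external panel 23/63 = 36.5%, Panel B 17/38 = 44.7% → Panel B
Basic research: the external panel 22/64 = 34.4%, Panel B 49/107 = 45.8% → Panel B
Infrastructure: the external panel 2/7 = 28.6%, Panel B 59/187 = 31.6% → Panel B
Translational research: the external panel 110/184 = 59.8%, Panel B 4/6 = 66.7% → Panel B
Overall: the external panel 157/318 = 49.4%, Panel B 129/338 = 38.2% → the external panel
Panel B wins each proposal group but the external panel wins overall — the comparison reverses. Panel B's proposals skew toward infrastructure, which has a lower base rate.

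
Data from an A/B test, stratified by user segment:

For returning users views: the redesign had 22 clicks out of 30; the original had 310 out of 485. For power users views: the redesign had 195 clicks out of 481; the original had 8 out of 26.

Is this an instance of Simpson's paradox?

Returning users: the redesign 22/30 = 73.3%, the original 310/485 = 63.9% → the redesign
Power users: the redesign 195/481 = 40.5%, the original 8/26 = 30.8% → the redesign
Overall: the redesign 217/511 = 42.5%, the original 318/511 = 62.2% → the original
The redesign wins each user group but the original wins overall — the comparison reverses. The redesign's views skew toward power users, which has a lower base rate.

Yes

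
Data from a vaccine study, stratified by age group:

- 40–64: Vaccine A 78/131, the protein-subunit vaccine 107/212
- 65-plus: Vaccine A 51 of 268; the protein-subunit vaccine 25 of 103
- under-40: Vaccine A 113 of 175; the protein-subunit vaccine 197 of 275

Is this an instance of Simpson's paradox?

No

40–64: Vaccine A 78/131 = 59.5%, the protein-subunit vaccine 107/212 = 50.5% → Vaccine A
65-plus: Vaccine A 51/268 = 19.0%, the protein-subunit vaccine 25/103 = 24.3% → the protein-subunit vaccine
Under-40: Vaccine A 113/175 = 64.6%, the protein-subunit vaccine 197/275 = 71.6% → the protein-subunit vaccine
Overall: Vaccine A 242/574 = 42.2%, the protein-subunit vaccine 329/590 = 55.8% → the protein-subunit vaccine
Neither sweeps: Vaccine A wins 1 of 3 groups, the protein-subunit vaccine wins 2. The protein-subunit vaccine wins overall but not every group — no Simpson reversal.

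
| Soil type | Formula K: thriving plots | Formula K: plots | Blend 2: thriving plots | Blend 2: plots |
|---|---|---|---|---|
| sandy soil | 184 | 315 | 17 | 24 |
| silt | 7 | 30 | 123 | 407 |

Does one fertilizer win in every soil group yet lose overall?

Sandy soil: Formula K 184/315 = 58.4%, Blend 2 17/24 = 70.8% → Blend 2
Silt: Formula K 7/30 = 23.3%, Blend 2 123/407 = 30.2% → Blend 2
Overall: Formula K 191/345 = 55.4%, Blend 2 140/431 = 32.5% → Formula K
Blend 2 wins each soil group but Formula K wins overall — the comparison reverses. Blend 2's plots skew toward silt, which has a lower base rate.

Yes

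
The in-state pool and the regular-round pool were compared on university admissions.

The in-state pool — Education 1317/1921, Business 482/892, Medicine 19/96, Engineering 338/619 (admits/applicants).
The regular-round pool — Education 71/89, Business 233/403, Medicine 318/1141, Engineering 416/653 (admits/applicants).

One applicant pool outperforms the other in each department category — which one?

the regular-round pool

Education: the in-state pool 1317/1921 = 68.6%, the regular-round pool 71/89 = 79.8% → the regular-round pool
Business: the in-state pool 482/892 = 54.0%, the regular-round pool 233/403 = 57.8% → the regular-round pool
Medicine: the in-state pool 19/96 = 19.8%, the regular-round pool 318/1141 = 27.9% → the regular-round pool
Engineering: the in-state pool 338/619 = 54.6%, the regular-round pool 416/653 = 63.7% → the regular-round pool
The regular-round pool has the higher rate in all 4 groups.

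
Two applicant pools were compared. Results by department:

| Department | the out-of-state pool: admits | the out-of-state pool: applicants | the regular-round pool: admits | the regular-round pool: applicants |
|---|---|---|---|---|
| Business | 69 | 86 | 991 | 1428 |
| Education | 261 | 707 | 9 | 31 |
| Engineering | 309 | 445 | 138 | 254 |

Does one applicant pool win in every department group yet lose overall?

Business: the out-of-state pool 69/86 = 80.2%, the regular-round pool 991/1428 = 69.4% → the out-of-state pool
Education: the out-of-state pool 261/707 = 36.9%, the regular-round pool 9/31 = 29.0% → the out-of-state pool
Engineering: the out-of-state pool 309/445 = 69.4%, the regular-round pool 138/254 = 54.3% → the out-of-state pool
Overall: the out-of-state pool 639/1238 = 51.6%, the regular-round pool 1138/1713 = 66.4% → the regular-round pool
The out-of-state pool wins each department group but the regular-round pool wins overall — the comparison reverses. The out-of-state pool's applicants skew toward Education, which has a lower base rate.

Yes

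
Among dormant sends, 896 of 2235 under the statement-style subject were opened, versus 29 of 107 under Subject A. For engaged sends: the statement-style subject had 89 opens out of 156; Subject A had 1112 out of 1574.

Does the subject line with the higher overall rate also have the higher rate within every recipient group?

Dormant: the statement-style subject 896/2235 = 40.1%, Subject A 29/107 = 27.1% → the statement-style subject
Engaged: the statement-style subject 89/156 = 57.1%, Subject A 1112/1574 = 70.6% → Subject A
Overall: the statement-style subject 985/2391 = 41.2%, Subject A 1141/1681 = 67.9% → Subject A
Neither sweeps: the statement-style subject wins 1 of 2 groups, Subject A wins 1. Subject A wins overall but not every group — no Simpson reversal.

No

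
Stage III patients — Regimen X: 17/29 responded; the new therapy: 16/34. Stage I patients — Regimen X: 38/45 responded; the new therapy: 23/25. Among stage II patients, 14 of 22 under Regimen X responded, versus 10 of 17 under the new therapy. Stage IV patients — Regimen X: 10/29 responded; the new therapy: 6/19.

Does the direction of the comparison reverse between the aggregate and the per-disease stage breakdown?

Stage III: Regimen X 17/29 = 58.6%, the new therapy 16/34 = 47.1% → Regimen X
Stage I: Regimen X 38/45 = 84.4%, the new therapy 23/25 = 92.0% → the new therapy
Stage II: Regimen X 14/22 = 63.6%, the new therapy 10/17 = 58.8% → Regimen X
Stage IV: Regimen X 10/29 = 34.5%, the new therapy 6/19 = 31.6% → Regimen X
Overall: Regimen X 79/125 = 63.2%, the new therapy 55/95 = 57.9% → Regimen X
Neither sweeps: Regimen X wins 3 of 4 groups, the new therapy wins 1. Regimen X wins overall but not every group — no Simpson reversal.

No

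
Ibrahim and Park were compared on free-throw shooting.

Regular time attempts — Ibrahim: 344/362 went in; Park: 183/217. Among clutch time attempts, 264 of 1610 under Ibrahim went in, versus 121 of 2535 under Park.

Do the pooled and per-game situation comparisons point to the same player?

Yes

Regular time: Ibrahim 344/362 = 95.0%, Park 183/217 = 84.3% → Ibrahim
Clutch time: Ibrahim 264/1610 = 16.4%, Park 121/2535 = 4.8% → Ibrahim
Overall: Ibrahim 608/1972 = 30.8%, Park 304/2752 = 11.0% → Ibrahim
Ibrahim wins overall and in every game group — no reversal.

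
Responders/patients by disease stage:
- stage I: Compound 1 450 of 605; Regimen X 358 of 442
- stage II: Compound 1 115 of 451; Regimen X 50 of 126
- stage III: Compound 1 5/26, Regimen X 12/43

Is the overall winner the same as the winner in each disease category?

Yes

Stage I: Compound 1 450/605 = 74.4%, Regimen X 358/442 = 81.0% → Regimen X
Stage II: Compound 1 115/451 = 25.5%, Regimen X 50/126 = 39.7% → Regimen X
Stage III: Compound 1 5/26 = 19.2%, Regimen X 12/43 = 27.9% → Regimen X
Overall: Compound 1 570/1082 = 52.7%, Regimen X 420/611 = 68.7% → Regimen X
Regimen X wins overall and in every disease group — no reversal.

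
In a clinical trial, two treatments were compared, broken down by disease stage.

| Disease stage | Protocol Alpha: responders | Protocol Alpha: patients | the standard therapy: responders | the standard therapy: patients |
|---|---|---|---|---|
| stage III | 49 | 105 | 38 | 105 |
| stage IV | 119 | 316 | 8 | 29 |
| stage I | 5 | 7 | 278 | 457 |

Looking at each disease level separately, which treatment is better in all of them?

Stage III: Protocol Alpha 49/105 = 46.7%, the standard therapy 38/105 = 36.2% → Protocol Alpha
Stage IV: Protocol Alpha 119/316 = 37.7%, the standard therapy 8/29 = 27.6% → Protocol Alpha
Stage I: Protocol Alpha 5/7 = 71.4%, the standard therapy 278/457 = 60.8% → Protocol Alpha
Protocol Alpha has the higher rate in all 3 groups.

Protocol Alpha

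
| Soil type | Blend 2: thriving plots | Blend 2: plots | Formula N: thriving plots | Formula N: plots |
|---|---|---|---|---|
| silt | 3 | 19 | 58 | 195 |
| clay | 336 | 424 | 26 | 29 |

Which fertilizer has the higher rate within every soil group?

Formula N

Silt: Blend 2 3/19 = 15.8%, Formula N 58/195 = 29.7% → Formula N
Clay: Blend 2 336/424 = 79.2%, Formula N 26/29 = 89.7% → Formula N
Formula N has the higher rate in both groups.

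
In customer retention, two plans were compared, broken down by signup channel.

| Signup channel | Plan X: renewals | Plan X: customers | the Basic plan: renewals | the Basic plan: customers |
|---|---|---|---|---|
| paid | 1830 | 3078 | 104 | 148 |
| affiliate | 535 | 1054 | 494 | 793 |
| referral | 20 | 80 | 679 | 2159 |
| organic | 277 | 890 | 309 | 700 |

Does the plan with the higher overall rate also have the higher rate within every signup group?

Paid: Plan X 1830/3078 = 59.5%, the Basic plan 104/148 = 70.3% → the Basic plan
Affiliate: Plan X 535/1054 = 50.8%, the Basic plan 494/793 = 62.3% → the Basic plan
Referral: Plan X 20/80 = 25.0%, the Basic plan 679/2159 = 31.4% → the Basic plan
Organic: Plan X 277/890 = 31.1%, the Basic plan 309/700 = 44.1% → the Basic plan
Overall: Plan X 2662/5102 = 52.2%, the Basic plan 1586/3800 = 41.7% → Plan X
The Basic plan wins each signup group but Plan X wins overall — the comparison reverses. The Basic plan's customers skew toward referral, which has a lower base rate.

No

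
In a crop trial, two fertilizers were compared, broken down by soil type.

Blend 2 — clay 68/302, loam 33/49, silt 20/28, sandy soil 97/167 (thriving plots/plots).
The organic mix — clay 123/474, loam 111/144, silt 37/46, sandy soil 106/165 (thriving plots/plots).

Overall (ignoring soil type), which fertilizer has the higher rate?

Clay: Blend 2 68/302 = 22.5%, the organic mix 123/474 = 25.9% → the organic mix
Loam: Blend 2 33/49 = 67.3%, the organic mix 111/144 = 77.1% → the organic mix
Silt: Blend 2 20/28 = 71.4%, the organic mix 37/46 = 80.4% → the organic mix
Sandy soil: Blend 2 97/167 = 58.1%, the organic mix 106/165 = 64.2% → the organic mix
Overall: Blend 2 218/546 = 39.9%, the organic mix 377/829 = 45.5% → the organic mix

the organic mix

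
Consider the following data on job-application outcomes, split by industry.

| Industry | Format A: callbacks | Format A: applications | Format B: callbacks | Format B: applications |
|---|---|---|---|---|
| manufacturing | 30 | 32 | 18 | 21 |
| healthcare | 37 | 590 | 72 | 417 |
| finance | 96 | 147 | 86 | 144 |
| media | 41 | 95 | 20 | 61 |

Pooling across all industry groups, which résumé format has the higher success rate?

Manufacturing: Format A 30/32 = 93.8%, Format B 18/21 = 85.7% → Format A
Healthcare: Format A 37/590 = 6.3%, Format B 72/417 = 17.3% → Format B
Finance: Format A 96/147 = 65.3%, Format B 86/144 = 59.7% → Format A
Media: Format A 41/95 = 43.2%, Format B 20/61 = 32.8% → Format A
Overall: Format A 204/864 = 23.6%, Format B 196/643 = 30.5% → Format B
(Neither sweeps every industry group, but Format B has the higher pooled rate.)

Format B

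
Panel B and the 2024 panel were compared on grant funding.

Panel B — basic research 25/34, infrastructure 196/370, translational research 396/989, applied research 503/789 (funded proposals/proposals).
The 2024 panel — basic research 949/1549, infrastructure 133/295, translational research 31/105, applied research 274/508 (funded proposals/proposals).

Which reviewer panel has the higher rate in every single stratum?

Basic research: Panel B 25/34 = 73.5%, the 2024 panel 949/1549 = 61.3% → Panel B
Infrastructure: Panel B 196/370 = 53.0%, the 2024 panel 133/295 = 45.1% → Panel B
Translational research: Panel B 396/989 = 40.0%, the 2024 panel 31/105 = 29.5% → Panel B
Applied research: Panel B 503/789 = 63.8%, the 2024 panel 274/508 = 53.9% → Panel B
Panel B has the higher rate in all 4 groups.

Panel B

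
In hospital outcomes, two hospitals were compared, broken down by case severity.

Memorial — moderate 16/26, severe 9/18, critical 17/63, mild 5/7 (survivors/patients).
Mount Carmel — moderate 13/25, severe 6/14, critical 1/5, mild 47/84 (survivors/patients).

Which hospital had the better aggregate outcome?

Moderate: Memorial 16/26 = 61.5%, Mount Carmel 13/25 = 52.0% → Memorial
Severe: Memorial 9/18 = 50.0%, Mount Carmel 6/14 = 42.9% → Memorial
Critical: Memorial 17/63 = 27.0%, Mount Carmel 1/5 = 20.0% → Memorial
Mild: Memorial 5/7 = 71.4%, Mount Carmel 47/84 = 56.0% → Memorial
Overall: Memorial 47/114 = 41.2%, Mount Carmel 67/128 = 52.3% → Mount Carmel
(Memorial wins every case group but Mount Carmel wins overall — Memorial's patients skew toward the low-rate critical group.)

Mount Carmel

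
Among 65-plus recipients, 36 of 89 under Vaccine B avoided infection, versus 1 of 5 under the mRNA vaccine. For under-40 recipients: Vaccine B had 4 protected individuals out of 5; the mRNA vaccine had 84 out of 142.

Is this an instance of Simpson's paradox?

65-plus: Vaccine B 36/89 = 40.4%, the mRNA vaccine 1/5 = 20.0% → Vaccine B
Under-40: Vaccine B 4/5 = 80.0%, the mRNA vaccine 84/142 = 59.2% → Vaccine B
Overall: Vaccine B 40/94 = 42.6%, the mRNA vaccine 85/147 = 57.8% → the mRNA vaccine
Vaccine B wins each age group but the mRNA vaccine wins overall — the comparison reverses. Vaccine B's recipients skew toward 65-plus, which has a lower base rate.

Yes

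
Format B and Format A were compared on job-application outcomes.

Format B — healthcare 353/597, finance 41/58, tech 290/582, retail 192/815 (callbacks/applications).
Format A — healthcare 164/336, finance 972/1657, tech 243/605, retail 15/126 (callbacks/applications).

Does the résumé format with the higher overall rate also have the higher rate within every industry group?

No

Healthcare: Format B 353/597 = 59.1%, Format A 164/336 = 48.8% → Format B
Finance: Format B 41/58 = 70.7%, Format A 972/1657 = 58.7% → Format B
Tech: Format B 290/582 = 49.8%, Format A 243/605 = 40.2% → Format B
Retail: Format B 192/815 = 23.6%, Format A 15/126 = 11.9% → Format B
Overall: Format B 876/2052 = 42.7%, Format A 1394/2724 = 51.2% → Format A
Format B wins each industry group but Format A wins overall — the comparison reverses. Format B's applications skew toward retail, which has a lower base rate.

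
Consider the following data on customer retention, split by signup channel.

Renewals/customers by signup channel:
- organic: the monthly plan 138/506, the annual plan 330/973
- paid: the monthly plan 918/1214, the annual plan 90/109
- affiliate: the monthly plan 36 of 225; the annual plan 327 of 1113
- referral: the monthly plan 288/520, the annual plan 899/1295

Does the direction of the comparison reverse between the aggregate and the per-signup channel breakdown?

Organic: the monthly plan 138/506 = 27.3%, the annual plan 330/973 = 33.9% → the annual plan
Paid: the monthly plan 918/1214 = 75.6%, the annual plan 90/109 = 82.6% → the annual plan
Affiliate: the monthly plan 36/225 = 16.0%, the annual plan 327/1113 = 29.4% → the annual plan
Referral: the monthly plan 288/520 = 55.4%, the annual plan 899/1295 = 69.4% → the annual plan
Overall: the monthly plan 1380/2465 = 56.0%, the annual plan 1646/3490 = 47.2% → the monthly plan
The annual plan wins each signup group but the monthly plan wins overall — the comparison reverses. The annual plan's customers skew toward affiliate, which has a lower base rate.

Yes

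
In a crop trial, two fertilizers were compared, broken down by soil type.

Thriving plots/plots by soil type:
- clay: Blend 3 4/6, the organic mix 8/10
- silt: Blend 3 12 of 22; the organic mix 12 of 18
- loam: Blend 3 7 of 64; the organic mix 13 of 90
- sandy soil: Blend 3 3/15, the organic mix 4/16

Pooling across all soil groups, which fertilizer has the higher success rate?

the organic mix

Clay: Blend 3 4/6 = 66.7%, the organic mix 8/10 = 80.0% → the organic mix
Silt: Blend 3 12/22 = 54.5%, the organic mix 12/18 = 66.7% → the organic mix
Loam: Blend 3 7/64 = 10.9%, the organic mix 13/90 = 14.4% → the organic mix
Sandy soil: Blend 3 3/15 = 20.0%, the organic mix 4/16 = 25.0% → the organic mix
Overall: Blend 3 26/107 = 24.3%, the organic mix 37/134 = 27.6% → the organic mix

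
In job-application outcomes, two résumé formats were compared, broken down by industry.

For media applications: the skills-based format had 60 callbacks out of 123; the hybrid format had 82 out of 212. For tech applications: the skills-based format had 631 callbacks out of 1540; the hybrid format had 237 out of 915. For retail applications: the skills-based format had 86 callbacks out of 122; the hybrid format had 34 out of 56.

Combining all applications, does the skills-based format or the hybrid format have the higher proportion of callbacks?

Media: the skills-based format 60/123 = 48.8%, the hybrid format 82/212 = 38.7% → the skills-based format
Tech: the skills-based format 631/1540 = 41.0%, the hybrid format 237/915 = 25.9% → the skills-based format
Retail: the skills-based format 86/122 = 70.5%, the hybrid format 34/56 = 60.7% → the skills-based format
Overall: the skills-based format 777/1785 = 43.5%, the hybrid format 353/1183 = 29.8% → the skills-based format

the skills-based format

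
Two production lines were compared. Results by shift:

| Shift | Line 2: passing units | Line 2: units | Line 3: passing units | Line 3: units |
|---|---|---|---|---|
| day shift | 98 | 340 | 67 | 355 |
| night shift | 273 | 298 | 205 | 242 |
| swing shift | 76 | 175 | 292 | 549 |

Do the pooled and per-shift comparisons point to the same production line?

No

Day shift: Line 2 98/340 = 28.8%, Line 3 67/355 = 18.9% → Line 2
Night shift: Line 2 273/298 = 91.6%, Line 3 205/242 = 84.7% → Line 2
Swing shift: Line 2 76/175 = 43.4%, Line 3 292/549 = 53.2% → Line 3
Overall: Line 2 447/813 = 55.0%, Line 3 564/1146 = 49.2% → Line 2
Neither sweeps: Line 2 wins 2 of 3 groups, Line 3 wins 1. Line 2 wins overall but not every group — no Simpson reversal.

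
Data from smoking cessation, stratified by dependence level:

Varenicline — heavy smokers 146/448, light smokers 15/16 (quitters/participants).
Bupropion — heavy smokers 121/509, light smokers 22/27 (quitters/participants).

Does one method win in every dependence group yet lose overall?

No

Heavy smokers: varenicline 146/448 = 32.6%, bupropion 121/509 = 23.8% → varenicline
Light smokers: varenicline 15/16 = 93.8%, bupropion 22/27 = 81.5% → varenicline
Overall: varenicline 161/464 = 34.7%, bupropion 143/536 = 26.7% → varenicline
Varenicline wins overall and in every dependence group — no reversal.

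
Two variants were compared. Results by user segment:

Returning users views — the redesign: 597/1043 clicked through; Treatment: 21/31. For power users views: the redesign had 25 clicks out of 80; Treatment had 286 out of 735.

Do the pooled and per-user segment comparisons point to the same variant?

Returning users: the redesign 597/1043 = 57.2%, Treatment 21/31 = 67.7% → Treatment
Power users: the redesign 25/80 = 31.2%, Treatment 286/735 = 38.9% → Treatment
Overall: the redesign 622/1123 = 55.4%, Treatment 307/766 = 40.1% → the redesign
Treatment wins each user group but the redesign wins overall — the comparison reverses. Treatment's views skew toward power users, which has a lower base rate.

No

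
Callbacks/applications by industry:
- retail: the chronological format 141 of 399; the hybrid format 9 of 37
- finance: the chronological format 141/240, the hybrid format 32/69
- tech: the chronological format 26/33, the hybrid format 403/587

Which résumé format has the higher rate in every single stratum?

the chronological format

Retail: the chronological format 141/399 = 35.3%, the hybrid format 9/37 = 24.3% → the chronological format
Finance: the chronological format 141/240 = 58.8%, the hybrid format 32/69 = 46.4% → the chronological format
Tech: the chronological format 26/33 = 78.8%, the hybrid format 403/587 = 68.7% → the chronological format
The chronological format has the higher rate in all 3 groups.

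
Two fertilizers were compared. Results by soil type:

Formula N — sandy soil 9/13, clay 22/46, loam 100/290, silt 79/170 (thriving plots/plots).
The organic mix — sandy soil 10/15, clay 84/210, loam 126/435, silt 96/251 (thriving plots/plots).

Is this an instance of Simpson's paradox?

No

Sandy soil: Formula N 9/13 = 69.2%, the organic mix 10/15 = 66.7% → Formula N
Clay: Formula N 22/46 = 47.8%, the organic mix 84/210 = 40.0% → Formula N
Loam: Formula N 100/290 = 34.5%, the organic mix 126/435 = 29.0% → Formula N
Silt: Formula N 79/170 = 46.5%, the organic mix 96/251 = 38.2% → Formula N
Overall: Formula N 210/519 = 40.5%, the organic mix 316/911 = 34.7% → Formula N
Formula N wins overall and in every soil group — no reversal.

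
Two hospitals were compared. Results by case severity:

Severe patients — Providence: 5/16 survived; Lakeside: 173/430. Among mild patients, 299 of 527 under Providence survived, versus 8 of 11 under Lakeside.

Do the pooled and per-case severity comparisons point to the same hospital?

No

Severe: Providence 5/16 = 31.2%, Lakeside 173/430 = 40.2% → Lakeside
Mild: Providence 299/527 = 56.7%, Lakeside 8/11 = 72.7% → Lakeside
Overall: Providence 304/543 = 56.0%, Lakeside 181/441 = 41.0% → Providence
Lakeside wins each case group but Providence wins overall — the comparison reverses. Lakeside's patients skew toward severe, which has a lower base rate.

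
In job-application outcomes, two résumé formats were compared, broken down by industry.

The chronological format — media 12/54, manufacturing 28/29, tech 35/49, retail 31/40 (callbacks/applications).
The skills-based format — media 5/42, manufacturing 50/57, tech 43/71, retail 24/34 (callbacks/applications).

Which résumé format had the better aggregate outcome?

Media: the chronological format 12/54 = 22.2%, the skills-based format 5/42 = 11.9% → the chronological format
Manufacturing: the chronological format 28/29 = 96.6%, the skills-based format 50/57 = 87.7% → the chronological format
Tech: the chronological format 35/49 = 71.4%, the skills-based format 43/71 = 60.6% → the chronological format
Retail: the chronological format 31/40 = 77.5%, the skills-based format 24/34 = 70.6% → the chronological format
Overall: the chronological format 106/172 = 61.6%, the skills-based format 122/204 = 59.8% → the chronological format

the chronological format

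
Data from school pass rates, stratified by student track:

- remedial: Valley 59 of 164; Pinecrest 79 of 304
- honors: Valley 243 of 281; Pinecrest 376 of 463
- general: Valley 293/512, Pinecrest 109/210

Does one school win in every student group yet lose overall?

Remedial: Valley 59/164 = 36.0%, Pinecrest 79/304 = 26.0% → Valley
Honors: Valley 243/281 = 86.5%, Pinecrest 376/463 = 81.2% → Valley
General: Valley 293/512 = 57.2%, Pinecrest 109/210 = 51.9% → Valley
Overall: Valley 595/957 = 62.2%, Pinecrest 564/977 = 57.7% → Valley
Valley wins overall and in every student group — no reversal.

No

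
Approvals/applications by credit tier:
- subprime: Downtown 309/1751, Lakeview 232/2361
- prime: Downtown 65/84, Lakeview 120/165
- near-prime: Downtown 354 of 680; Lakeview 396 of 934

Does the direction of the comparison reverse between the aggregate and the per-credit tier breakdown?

No

Subprime: Downtown 309/1751 = 17.6%, Lakeview 232/2361 = 9.8% → Downtown
Prime: Downtown 65/84 = 77.4%, Lakeview 120/165 = 72.7% → Downtown
Near-prime: Downtown 354/680 = 52.1%, Lakeview 396/934 = 42.4% → Downtown
Overall: Downtown 728/2515 = 28.9%, Lakeview 748/3460 = 21.6% → Downtown
Downtown wins overall and in every credit group — no reversal.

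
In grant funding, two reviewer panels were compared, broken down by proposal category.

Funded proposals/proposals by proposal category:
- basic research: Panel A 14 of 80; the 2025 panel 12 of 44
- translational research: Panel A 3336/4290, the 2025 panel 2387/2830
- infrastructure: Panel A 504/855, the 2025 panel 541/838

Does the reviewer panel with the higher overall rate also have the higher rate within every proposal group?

Basic research: Panel A 14/80 = 17.5%, the 2025 panel 12/44 = 27.3% → the 2025 panel
Translational research: Panel A 3336/4290 = 77.8%, the 2025 panel 2387/2830 = 84.3% → the 2025 panel
Infrastructure: Panel A 504/855 = 58.9%, the 2025 panel 541/838 = 64.6% → the 2025 panel
Overall: Panel A 3854/5225 = 73.8%, the 2025 panel 2940/3712 = 79.2% → the 2025 panel
The 2025 panel wins overall and in every proposal group — no reversal.

Yes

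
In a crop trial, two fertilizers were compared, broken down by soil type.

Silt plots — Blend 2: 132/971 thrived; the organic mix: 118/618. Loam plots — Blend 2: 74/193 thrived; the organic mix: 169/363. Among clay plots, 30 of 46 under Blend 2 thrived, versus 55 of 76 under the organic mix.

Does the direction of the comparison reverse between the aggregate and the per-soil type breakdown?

No

Silt: Blend 2 132/971 = 13.6%, the organic mix 118/618 = 19.1% → the organic mix
Loam: Blend 2 74/193 = 38.3%, the organic mix 169/363 = 46.6% → the organic mix
Clay: Blend 2 30/46 = 65.2%, the organic mix 55/76 = 72.4% → the organic mix
Overall: Blend 2 236/1210 = 19.5%, the organic mix 342/1057 = 32.4% → the organic mix
The organic mix wins overall and in every soil group — no reversal.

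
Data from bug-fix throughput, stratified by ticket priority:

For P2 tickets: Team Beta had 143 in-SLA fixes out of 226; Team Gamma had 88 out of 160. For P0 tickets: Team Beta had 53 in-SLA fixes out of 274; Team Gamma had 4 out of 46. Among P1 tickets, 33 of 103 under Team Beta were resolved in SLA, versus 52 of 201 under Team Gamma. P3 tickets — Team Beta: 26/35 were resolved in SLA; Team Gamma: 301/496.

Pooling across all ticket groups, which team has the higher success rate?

P2: Team Beta 143/226 = 63.3%, Team Gamma 88/160 = 55.0% → Team Beta
P0: Team Beta 53/274 = 19.3%, Team Gamma 4/46 = 8.7% → Team Beta
P1: Team Beta 33/103 = 32.0%, Team Gamma 52/201 = 25.9% → Team Beta
P3: Team Beta 26/35 = 74.3%, Team Gamma 301/496 = 60.7% → Team Beta
Overall: Team Beta 255/638 = 40.0%, Team Gamma 445/903 = 49.3% → Team Gamma
(Team Beta wins every ticket group but Team Gamma wins overall — Team Beta's tickets skew toward the low-rate P0 group.)

Team Gamma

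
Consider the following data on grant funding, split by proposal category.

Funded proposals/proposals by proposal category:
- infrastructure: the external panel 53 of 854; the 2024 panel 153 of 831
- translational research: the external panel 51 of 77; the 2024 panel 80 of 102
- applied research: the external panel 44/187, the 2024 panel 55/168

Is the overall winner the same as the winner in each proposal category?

Yes

Infrastructure: the external panel 53/854 = 6.2%, the 2024 panel 153/831 = 18.4% → the 2024 panel
Translational research: the external panel 51/77 = 66.2%, the 2024 panel 80/102 = 78.4% → the 2024 panel
Applied research: the external panel 44/187 = 23.5%, the 2024 panel 55/168 = 32.7% → the 2024 panel
Overall: the external panel 148/1118 = 13.2%, the 2024 panel 288/1101 = 26.2% → the 2024 panel
The 2024 panel wins overall and in every proposal group — no reversal.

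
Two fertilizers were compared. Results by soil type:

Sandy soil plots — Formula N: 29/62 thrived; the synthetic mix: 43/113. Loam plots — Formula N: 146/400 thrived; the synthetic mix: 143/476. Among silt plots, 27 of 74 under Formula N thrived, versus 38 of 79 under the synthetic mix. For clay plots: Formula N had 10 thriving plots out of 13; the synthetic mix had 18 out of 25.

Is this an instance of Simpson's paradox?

Sandy soil: Formula N 29/62 = 46.8%, the synthetic mix 43/113 = 38.1% → Formula N
Loam: Formula N 146/400 = 36.5%, the synthetic mix 143/476 = 30.0% → Formula N
Silt: Formula N 27/74 = 36.5%, the synthetic mix 38/79 = 48.1% → the synthetic mix
Clay: Formula N 10/13 = 76.9%, the synthetic mix 18/25 = 72.0% → Formula N
Overall: Formula N 212/549 = 38.6%, the synthetic mix 242/693 = 34.9% → Formula N
Neither sweeps: Formula N wins 3 of 4 groups, the synthetic mix wins 1. Formula N wins overall but not every group — no Simpson reversal.

No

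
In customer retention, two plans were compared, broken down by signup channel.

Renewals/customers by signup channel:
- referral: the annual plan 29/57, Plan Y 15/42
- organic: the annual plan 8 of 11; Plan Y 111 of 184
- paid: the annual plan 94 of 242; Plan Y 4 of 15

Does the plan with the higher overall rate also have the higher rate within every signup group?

Referral: the annual plan 29/57 = 50.9%, Plan Y 15/42 = 35.7% → the annual plan
Organic: the annual plan 8/11 = 72.7%, Plan Y 111/184 = 60.3% → the annual plan
Paid: the annual plan 94/242 = 38.8%, Plan Y 4/15 = 26.7% → the annual plan
Overall: the annual plan 131/310 = 42.3%, Plan Y 130/241 = 53.9% → Plan Y
The annual plan wins each signup group but Plan Y wins overall — the comparison reverses. The annual plan's customers skew toward paid, which has a lower base rate.

No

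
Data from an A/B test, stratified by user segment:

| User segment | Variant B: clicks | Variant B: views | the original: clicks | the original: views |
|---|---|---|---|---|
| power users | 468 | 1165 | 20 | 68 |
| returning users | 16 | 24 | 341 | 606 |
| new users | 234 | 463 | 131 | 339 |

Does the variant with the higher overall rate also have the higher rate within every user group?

Power users: Variant B 468/1165 = 40.2%, the original 20/68 = 29.4% → Variant B
Returning users: Variant B 16/24 = 66.7%, the original 341/606 = 56.3% → Variant B
New users: Variant B 234/463 = 50.5%, the original 131/339 = 38.6% → Variant B
Overall: Variant B 718/1652 = 43.5%, the original 492/1013 = 48.6% → the original
Variant B wins each user group but the original wins overall — the comparison reverses. Variant B's views skew toward power users, which has a lower base rate.

No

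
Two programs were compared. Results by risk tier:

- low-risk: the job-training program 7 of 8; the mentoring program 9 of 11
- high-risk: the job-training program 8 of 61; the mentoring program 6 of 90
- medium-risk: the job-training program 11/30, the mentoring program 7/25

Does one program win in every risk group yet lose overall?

Low-risk: the job-training program 7/8 = 87.5%, the mentoring program 9/11 = 81.8% → the job-training program
High-risk: the job-training program 8/61 = 13.1%, the mentoring program 6/90 = 6.7% → the job-training program
Medium-risk: the job-training program 11/30 = 36.7%, the mentoring program 7/25 = 28.0% → the job-training program
Overall: the job-training program 26/99 = 26.3%, the mentoring program 22/126 = 17.5% → the job-training program
The job-training program wins overall and in every risk group — no reversal.

No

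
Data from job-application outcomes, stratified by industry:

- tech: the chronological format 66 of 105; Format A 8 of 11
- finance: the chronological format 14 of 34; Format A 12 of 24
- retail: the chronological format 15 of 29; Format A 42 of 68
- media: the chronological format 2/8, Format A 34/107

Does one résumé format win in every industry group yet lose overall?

Tech: the chronological format 66/105 = 62.9%, Format A 8/11 = 72.7% → Format A
Finance: the chronological format 14/34 = 41.2%, Format A 12/24 = 50.0% → Format A
Retail: the chronological format 15/29 = 51.7%, Format A 42/68 = 61.8% → Format A
Media: the chronological format 2/8 = 25.0%, Format A 34/107 = 31.8% → Format A
Overall: the chronological format 97/176 = 55.1%, Format A 96/210 = 45.7% → the chronological format
Format A wins each industry group but the chronological format wins overall — the comparison reverses. Format A's applications skew toward media, which has a lower base rate.

Yes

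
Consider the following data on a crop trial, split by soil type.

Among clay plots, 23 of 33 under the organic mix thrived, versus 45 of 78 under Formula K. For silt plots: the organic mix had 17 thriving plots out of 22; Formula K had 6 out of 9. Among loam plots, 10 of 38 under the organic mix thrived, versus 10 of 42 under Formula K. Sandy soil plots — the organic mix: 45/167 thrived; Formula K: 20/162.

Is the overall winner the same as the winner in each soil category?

Yes

Clay: the organic mix 23/33 = 69.7%, Formula K 45/78 = 57.7% → the organic mix
Silt: the organic mix 17/22 = 77.3%, Formula K 6/9 = 66.7% → the organic mix
Loam: the organic mix 10/38 = 26.3%, Formula K 10/42 = 23.8% → the organic mix
Sandy soil: the organic mix 45/167 = 26.9%, Formula K 20/162 = 12.3% → the organic mix
Overall: the organic mix 95/260 = 36.5%, Formula K 81/291 = 27.8% → the organic mix
The organic mix wins overall and in every soil group — no reversal.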